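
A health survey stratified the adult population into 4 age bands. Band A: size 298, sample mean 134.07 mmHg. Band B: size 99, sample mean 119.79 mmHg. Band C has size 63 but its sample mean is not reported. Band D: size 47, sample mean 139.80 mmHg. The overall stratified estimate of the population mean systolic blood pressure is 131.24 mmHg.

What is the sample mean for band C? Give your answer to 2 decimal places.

N = 298 + 99 + 63 + 47 = 507.
Overall total = μ·N = 131.24·507 = 66538.68.
Subtract the known strata: 298·134.07 + 99·119.79 + 47·139.80 = 58382.67.
Remaining total for band C: 66538.68 − 58382.67 = 8156.01.
Divide by its size: 8156.01 / 63 = 129.4605... → 129.46.

129.46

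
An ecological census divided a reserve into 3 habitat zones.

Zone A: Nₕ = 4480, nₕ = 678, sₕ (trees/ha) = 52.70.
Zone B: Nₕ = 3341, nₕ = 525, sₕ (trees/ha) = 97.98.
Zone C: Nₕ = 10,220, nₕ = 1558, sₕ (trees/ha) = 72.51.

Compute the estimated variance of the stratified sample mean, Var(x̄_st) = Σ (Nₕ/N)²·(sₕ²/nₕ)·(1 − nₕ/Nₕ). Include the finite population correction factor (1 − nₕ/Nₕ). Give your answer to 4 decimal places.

1.6608

N = 18041; Wₕ = Nₕ/N.
zone A: (4480/18041)²·52.70²/678·(1 − 678/4480) = 0.2143682
zone B: (3341/18041)²·97.98²/525·(1 − 525/3341) = 0.5285712
zone C: (10220/18041)²·72.51²/1558·(1 − 1558/10220) = 0.9178595
Sum = 1.6607989 → 1.6608.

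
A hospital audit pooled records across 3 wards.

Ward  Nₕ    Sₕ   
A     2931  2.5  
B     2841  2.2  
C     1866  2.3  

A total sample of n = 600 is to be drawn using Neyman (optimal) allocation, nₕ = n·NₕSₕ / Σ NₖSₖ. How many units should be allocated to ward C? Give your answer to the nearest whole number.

Σ NₕSₕ = 2931·2.5 + 2841·2.2 + 1866·2.3 = 17869.5.
Share for C: 4291.8/17869.5 = 0.24017.
n_C = 600 × 0.24017 = 144.105... → 144.

144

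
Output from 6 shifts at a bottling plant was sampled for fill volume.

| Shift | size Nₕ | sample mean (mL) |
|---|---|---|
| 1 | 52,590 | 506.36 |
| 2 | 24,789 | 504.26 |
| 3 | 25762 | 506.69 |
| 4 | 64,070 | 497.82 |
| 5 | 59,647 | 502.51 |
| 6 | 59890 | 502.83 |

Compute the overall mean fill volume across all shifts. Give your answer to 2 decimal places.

N = 52590 + 24789 + 25762 + 64070 + 59647 + 59890 = 286748.
Overall mean = Σ (Nₕ/N)·x̄ₕ — weight by population share, not a simple average.
Σ Nₕx̄ₕ = 52590·506.36 + 24789·504.26 + 25762·506.69 + 64070·497.82 + 59647·502.51 + 59890·502.83 = 26629472.4 + 12500101.14 + 13053347.78 + 31895327.4 + 29973213.97 + 30114488.7 = 144165951.39.
Divide by N: 144165951.39 / 286748 = 502.7618... → 502.76.

502.76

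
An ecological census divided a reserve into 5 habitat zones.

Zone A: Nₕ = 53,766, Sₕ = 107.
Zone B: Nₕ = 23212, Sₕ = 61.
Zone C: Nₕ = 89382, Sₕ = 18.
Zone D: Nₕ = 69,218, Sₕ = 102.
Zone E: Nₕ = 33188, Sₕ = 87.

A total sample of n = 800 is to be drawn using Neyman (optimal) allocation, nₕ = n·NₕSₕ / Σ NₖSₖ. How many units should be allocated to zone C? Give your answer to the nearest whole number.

A: NₕSₕ = 53766·107 = 5752962
B: NₕSₕ = 23212·61 = 1415932
C: NₕSₕ = 89382·18 = 1608876
D: NₕSₕ = 69218·102 = 7060236
E: NₕSₕ = 33188·87 = 2887356
Σ NₕSₕ = 18725362.
n_C = 800·1608876/18725362 = 68.736... → 69.

69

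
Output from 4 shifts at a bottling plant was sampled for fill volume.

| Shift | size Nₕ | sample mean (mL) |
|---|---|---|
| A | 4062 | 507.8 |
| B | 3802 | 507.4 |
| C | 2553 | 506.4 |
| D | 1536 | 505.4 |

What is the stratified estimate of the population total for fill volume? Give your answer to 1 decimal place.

6060952.0

Estimate total by summing Nₕ·x̄ₕ over strata.
4062·507.8 + 3802·507.4 + 2553·506.4 + 1536·505.4 = 2062683.6 + 1929134.8 + 1292839.2 + 776294.4 = 6060952.0.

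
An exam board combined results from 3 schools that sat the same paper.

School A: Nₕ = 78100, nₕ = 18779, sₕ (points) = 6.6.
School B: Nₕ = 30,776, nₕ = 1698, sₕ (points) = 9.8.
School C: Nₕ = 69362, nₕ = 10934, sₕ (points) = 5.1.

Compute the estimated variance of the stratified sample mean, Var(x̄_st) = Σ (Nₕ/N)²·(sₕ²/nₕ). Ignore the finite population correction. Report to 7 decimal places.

N = 178238. Term for each stratum: Wₕ²sₕ²/nₕ.
Var(x̄_st) = 0.0004453658 + 0.0016863131 + 0.0003602499 = 0.0024919288 → 0.0024919.

0.0024919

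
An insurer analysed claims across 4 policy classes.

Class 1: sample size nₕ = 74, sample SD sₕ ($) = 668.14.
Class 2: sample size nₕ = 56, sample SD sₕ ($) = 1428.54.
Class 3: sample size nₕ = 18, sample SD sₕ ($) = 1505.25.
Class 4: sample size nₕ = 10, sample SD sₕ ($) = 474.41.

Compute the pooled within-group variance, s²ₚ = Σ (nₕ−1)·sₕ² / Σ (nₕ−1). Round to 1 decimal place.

1203712.8

Degrees of freedom: 73 + 55 + 17 + 9 = 154.
Σ(nₕ−1)sₕ² = 73·446411.0596 + 55·2040726.5316 + 17·2265777.5625 + 9·225064.8481 = 185371768.7842.
s²ₚ = 185371768.7842 / 154 = 1203712.784... → 1203712.8.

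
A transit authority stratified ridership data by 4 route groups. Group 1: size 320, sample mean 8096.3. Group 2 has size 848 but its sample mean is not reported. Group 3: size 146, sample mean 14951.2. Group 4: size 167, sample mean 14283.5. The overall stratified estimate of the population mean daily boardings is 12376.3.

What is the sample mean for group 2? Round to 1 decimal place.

13172.5

Σ Nₕx̄ₕ = N·μ, so 848·x̄_2 = 1481·12376.3 − (320·8096.3 + 146·14951.2 + 167·14283.5).
= 18329300.3 − 7159035.7 = 11170264.6.
x̄_2 = 11170264.6 / 848 = 13172.482... → 13172.5.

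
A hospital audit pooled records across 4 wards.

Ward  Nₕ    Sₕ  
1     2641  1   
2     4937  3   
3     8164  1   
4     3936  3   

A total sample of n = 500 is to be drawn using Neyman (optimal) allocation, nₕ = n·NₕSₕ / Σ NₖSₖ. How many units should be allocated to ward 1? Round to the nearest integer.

1: NₕSₕ = 2641·1 = 2641
2: NₕSₕ = 4937·3 = 14811
3: NₕSₕ = 8164·1 = 8164
4: NₕSₕ = 3936·3 = 11808
Σ NₕSₕ = 37424.
n_1 = 500·2641/37424 = 35.285... → 35.

35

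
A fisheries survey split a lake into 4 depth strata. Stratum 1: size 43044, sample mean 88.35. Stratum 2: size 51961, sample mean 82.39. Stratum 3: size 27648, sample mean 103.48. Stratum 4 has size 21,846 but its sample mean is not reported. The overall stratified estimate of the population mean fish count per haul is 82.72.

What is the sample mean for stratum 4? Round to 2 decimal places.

46.14

Σ Nₕx̄ₕ = N·μ, so 21846·x̄_4 = 144499·82.72 − (43044·88.35 + 51961·82.39 + 27648·103.48).
= 11952957.28 − 10945019.23 = 1007938.05.
x̄_4 = 1007938.05 / 21846 = 46.1383... → 46.14.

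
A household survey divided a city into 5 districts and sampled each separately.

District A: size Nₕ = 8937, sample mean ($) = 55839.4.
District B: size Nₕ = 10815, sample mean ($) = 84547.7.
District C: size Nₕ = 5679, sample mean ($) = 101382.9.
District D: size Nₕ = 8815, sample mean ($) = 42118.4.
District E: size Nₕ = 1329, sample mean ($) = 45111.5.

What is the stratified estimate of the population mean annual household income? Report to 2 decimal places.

N = 8937 + 10815 + 5679 + 8815 + 1329 = 35575.
The stratified mean weights each stratum mean by its population share Nₕ/N.
Σ Nₕx̄ₕ = 8937·55839.4 + 10815·84547.7 + 5679·101382.9 + 8815·42118.4 + 1329·45111.5 = 499036717.8 + 914383375.5 + 575753489.1 + 371273696 + 59953183.5 = 2420400461.9.
Divide by N: 2420400461.9 / 35575 = 68036.5555... → 68036.56.

68036.56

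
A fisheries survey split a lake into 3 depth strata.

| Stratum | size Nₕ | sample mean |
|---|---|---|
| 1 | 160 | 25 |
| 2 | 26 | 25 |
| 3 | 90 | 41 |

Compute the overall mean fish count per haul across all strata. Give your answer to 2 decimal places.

N = 276; weights Wₕ = Nₕ/N = (0.5797, 0.0942, 0.3261).
x̄_st = Σ Wₕ·x̄ₕ = 0.5797·25 + 0.0942·25 + 0.3261·41 ≈ 30.2174...
→ 30.22.

30.22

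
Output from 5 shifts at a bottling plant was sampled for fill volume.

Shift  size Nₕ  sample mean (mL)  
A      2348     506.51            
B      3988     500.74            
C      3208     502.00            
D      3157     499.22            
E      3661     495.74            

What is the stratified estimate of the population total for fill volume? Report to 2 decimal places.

A: 2348·506.51 = 1189285.48
B: 3988·500.74 = 1996951.12
C: 3208·502.00 = 1610416
D: 3157·499.22 = 1576037.54
E: 3661·495.74 = 1814904.14
τ̂ = Σ Nₕx̄ₕ = 8187594.28.

8187594.28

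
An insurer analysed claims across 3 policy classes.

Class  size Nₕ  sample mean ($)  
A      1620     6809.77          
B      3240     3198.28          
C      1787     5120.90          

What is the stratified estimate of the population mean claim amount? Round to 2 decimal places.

4595.35

x̄_st = (Σ Nₕx̄ₕ) / (Σ Nₕ) = (1620·6809.77 + 3240·3198.28 + 1787·5120.90) / 6647
= 30545302.9 / 6647 = 4595.3517... → 4595.35.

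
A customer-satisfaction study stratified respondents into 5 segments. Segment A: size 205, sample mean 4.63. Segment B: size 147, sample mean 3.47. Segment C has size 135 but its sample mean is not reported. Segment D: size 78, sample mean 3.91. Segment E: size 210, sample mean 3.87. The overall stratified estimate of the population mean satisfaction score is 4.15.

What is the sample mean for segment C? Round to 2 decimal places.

N = 205 + 147 + 135 + 78 + 210 = 775.
Overall total = μ·N = 4.15·775 = 3216.25.
Subtract the known strata: 205·4.63 + 147·3.47 + 78·3.91 + 210·3.87 = 2576.92.
Remaining total for segment C: 3216.25 − 2576.92 = 639.33.
Divide by its size: 639.33 / 135 = 4.7358... → 4.74.

4.74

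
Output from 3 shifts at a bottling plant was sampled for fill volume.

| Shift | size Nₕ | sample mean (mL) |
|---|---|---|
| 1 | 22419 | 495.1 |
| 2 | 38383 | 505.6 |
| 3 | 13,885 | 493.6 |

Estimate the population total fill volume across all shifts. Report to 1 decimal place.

37359727.7

Estimate total by summing Nₕ·x̄ₕ over strata.
22419·495.1 + 38383·505.6 + 13885·493.6 = 11099646.9 + 19406444.8 + 6853636 = 37359727.7.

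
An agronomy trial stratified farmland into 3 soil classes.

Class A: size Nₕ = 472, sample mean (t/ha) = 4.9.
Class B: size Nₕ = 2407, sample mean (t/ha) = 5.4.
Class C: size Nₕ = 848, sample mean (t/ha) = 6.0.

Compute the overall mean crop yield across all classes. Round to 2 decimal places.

5.47

x̄_st = (Σ Nₕx̄ₕ) / (Σ Nₕ) = (472·4.9 + 2407·5.4 + 848·6.0) / 3727
= 20398.6 / 3727 = 5.4732... → 5.47.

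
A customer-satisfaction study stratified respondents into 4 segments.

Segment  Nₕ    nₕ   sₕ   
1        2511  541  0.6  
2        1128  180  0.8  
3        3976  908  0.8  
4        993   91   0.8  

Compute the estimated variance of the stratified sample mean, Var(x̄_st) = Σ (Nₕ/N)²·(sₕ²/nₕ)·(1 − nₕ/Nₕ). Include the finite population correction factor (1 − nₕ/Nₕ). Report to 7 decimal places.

N = 8608. Term for each stratum: Wₕ²sₕ²/nₕ·(1−nₕ/Nₕ).
Var(x̄_st) = 0.0000444236 + 0.0000513122 + 0.0001160356 + 0.0000850139 = 0.0002967853 → 0.0002968.

0.0002968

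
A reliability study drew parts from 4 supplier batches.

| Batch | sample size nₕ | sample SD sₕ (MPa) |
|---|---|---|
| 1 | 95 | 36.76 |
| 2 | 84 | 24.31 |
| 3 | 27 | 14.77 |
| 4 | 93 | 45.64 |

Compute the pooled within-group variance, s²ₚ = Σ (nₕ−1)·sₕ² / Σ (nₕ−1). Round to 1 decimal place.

1265.7

Degrees of freedom: 94 + 83 + 26 + 92 = 295.
Σ(nₕ−1)sₕ² = 94·1351.2976 + 83·590.9761 + 26·218.1529 + 92·2083.0096 = 373381.8493.
s²ₚ = 373381.8493 / 295 = 1265.701... → 1265.7.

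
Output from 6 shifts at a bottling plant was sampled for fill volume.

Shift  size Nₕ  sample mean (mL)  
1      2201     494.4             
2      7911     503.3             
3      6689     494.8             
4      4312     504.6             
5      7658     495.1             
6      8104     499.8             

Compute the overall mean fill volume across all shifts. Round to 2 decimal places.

498.91

N = 2201 + 7911 + 6689 + 4312 + 7658 + 8104 = 36875.
The stratified mean weights each stratum mean by its population share Nₕ/N.
Σ Nₕx̄ₕ = 2201·494.4 + 7911·503.3 + 6689·494.8 + 4312·504.6 + 7658·495.1 + 8104·499.8 = 1088174.4 + 3981606.3 + 3309717.2 + 2175835.2 + 3791475.8 + 4050379.2 = 18397188.1.
Divide by N: 18397188.1 / 36875 = 498.9068... → 498.91.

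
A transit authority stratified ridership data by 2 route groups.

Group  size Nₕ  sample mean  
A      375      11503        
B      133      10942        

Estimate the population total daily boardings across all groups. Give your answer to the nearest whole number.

5768911

Population total = Σ Nₕ·x̄ₕ (each stratum's size times its mean).
375·11503 + 133·10942 = 4313625 + 1455286 = 5768911.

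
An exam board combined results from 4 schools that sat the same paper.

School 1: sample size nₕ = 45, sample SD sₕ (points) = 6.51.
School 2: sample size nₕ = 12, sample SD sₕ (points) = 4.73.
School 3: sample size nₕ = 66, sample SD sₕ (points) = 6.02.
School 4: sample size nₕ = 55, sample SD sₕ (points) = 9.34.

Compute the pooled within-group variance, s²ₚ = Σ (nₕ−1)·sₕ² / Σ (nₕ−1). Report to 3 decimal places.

1: (45−1)·6.51² = 44·42.3801 = 1864.7244
2: (12−1)·4.73² = 11·22.3729 = 246.1019
3: (66−1)·6.02² = 65·36.2404 = 2355.626
4: (55−1)·9.34² = 54·87.2356 = 4710.7224
Numerator = 9177.1747; denominator = Σ(nₕ−1) = 174.
s²ₚ = 9177.1747/174 = 52.74238... → 52.742.

52.742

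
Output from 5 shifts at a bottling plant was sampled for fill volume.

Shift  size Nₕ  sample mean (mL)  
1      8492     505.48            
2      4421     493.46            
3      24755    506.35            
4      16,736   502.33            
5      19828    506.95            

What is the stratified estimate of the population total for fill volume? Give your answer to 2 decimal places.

37467616.55

Estimate total by summing Nₕ·x̄ₕ over strata.
8492·505.48 + 4421·493.46 + 24755·506.35 + 16736·502.33 + 19828·506.95 = 4292536.16 + 2181586.66 + 12534694.25 + 8406994.88 + 10051804.6 = 37467616.55.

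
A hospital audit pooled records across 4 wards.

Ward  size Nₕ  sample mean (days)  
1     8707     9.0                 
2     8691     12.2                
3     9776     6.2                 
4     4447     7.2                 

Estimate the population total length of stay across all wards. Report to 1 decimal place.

Population total = Σ Nₕ·x̄ₕ (each stratum's size times its mean).
8707·9.0 + 8691·12.2 + 9776·6.2 + 4447·7.2 = 78363 + 106030.2 + 60611.2 + 32018.4 = 277022.8.

277022.8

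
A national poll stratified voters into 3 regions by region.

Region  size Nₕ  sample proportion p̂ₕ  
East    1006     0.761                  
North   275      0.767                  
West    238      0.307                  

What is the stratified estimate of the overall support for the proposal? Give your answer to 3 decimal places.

N = 1006 + 275 + 238 = 1519.
Overall proportion = Σ (Nₕ/N)·p̂ₕ.
Σ Nₕp̂ₕ = 765.566 + 210.925 + 73.066 = 1049.557.
1049.557 / 1519 = 0.69095... → 0.691.

0.691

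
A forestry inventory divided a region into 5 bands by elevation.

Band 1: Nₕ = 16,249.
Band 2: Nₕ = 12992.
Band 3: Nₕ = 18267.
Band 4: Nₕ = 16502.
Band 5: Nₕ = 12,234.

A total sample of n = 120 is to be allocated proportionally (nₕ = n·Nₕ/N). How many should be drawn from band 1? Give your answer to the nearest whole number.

N = 16249 + 12992 + 18267 + 16502 + 12234 = 76244.
n_1 = 120·16249/76244 = 25.574... → 26.

26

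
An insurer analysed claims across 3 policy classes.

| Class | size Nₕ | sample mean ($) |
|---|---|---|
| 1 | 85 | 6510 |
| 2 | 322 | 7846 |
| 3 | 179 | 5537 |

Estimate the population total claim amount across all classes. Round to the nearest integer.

4070885

Estimate total by summing Nₕ·x̄ₕ over strata.
85·6510 + 322·7846 + 179·5537 = 553350 + 2526412 + 991123 = 4070885.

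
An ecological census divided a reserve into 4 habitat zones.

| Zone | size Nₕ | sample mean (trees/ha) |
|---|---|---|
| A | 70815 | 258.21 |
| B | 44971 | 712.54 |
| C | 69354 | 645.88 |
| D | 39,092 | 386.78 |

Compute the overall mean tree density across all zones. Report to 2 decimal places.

491.65

N = 70815 + 44971 + 69354 + 39092 = 224232.
Weight each subgroup mean by Nₕ/N and sum.
Σ Nₕx̄ₕ = 70815·258.21 + 44971·712.54 + 69354·645.88 + 39092·386.78 = 18285141.15 + 32043636.34 + 44794361.52 + 15120003.76 = 110243142.77.
Divide by N: 110243142.77 / 224232 = 491.6477... → 491.65.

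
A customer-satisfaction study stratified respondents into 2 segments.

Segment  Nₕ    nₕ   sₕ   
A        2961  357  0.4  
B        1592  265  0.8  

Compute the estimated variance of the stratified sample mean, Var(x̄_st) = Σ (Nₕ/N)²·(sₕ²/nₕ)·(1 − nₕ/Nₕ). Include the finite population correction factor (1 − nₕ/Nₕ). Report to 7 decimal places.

N = 4553; Wₕ = Nₕ/N.
segment A: (2961/4553)²·0.4²/357·(1 − 357/2961) = 0.0001667001
segment B: (1592/4553)²·0.8²/265·(1 − 265/1592) = 0.0002461233
Sum = 0.0004128234 → 0.0004128.

0.0004128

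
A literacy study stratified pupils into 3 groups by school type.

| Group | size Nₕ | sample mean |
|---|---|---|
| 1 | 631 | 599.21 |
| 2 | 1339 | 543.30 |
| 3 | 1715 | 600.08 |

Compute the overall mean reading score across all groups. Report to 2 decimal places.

579.30

N = 3685; weights Wₕ = Nₕ/N = (0.1712, 0.3634, 0.4654).
x̄_st = Σ Wₕ·x̄ₕ = 0.1712·599.21 + 0.3634·543.30 + 0.4654·600.08 ≈ 579.2992...
→ 579.30.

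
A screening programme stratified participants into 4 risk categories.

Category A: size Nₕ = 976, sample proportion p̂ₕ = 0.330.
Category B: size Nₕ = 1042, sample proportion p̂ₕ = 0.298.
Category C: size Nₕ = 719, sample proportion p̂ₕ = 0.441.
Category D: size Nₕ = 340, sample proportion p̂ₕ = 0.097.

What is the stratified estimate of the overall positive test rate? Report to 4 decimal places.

0.3194

Wₕ = Nₕ/N with N = 3077: 0.3172, 0.3386, 0.2337, 0.1105.
p̂_st = 0.3172·0.330 + 0.3386·0.298 + 0.2337·0.441 + 0.1105·0.097 ≈ 0.319355... → 0.3194.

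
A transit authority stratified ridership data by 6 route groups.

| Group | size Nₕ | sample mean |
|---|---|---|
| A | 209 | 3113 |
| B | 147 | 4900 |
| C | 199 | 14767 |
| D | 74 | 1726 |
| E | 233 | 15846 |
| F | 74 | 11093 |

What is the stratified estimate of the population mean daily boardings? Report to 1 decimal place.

9562.3

N = 209 + 147 + 199 + 74 + 233 + 74 = 936.
Weight each subgroup mean by Nₕ/N and sum.
Σ Nₕx̄ₕ = 209·3113 + 147·4900 + 199·14767 + 74·1726 + 233·15846 + 74·11093 = 650617 + 720300 + 2938633 + 127724 + 3692118 + 820882 = 8950274.
Divide by N: 8950274 / 936 = 9562.259... → 9562.3.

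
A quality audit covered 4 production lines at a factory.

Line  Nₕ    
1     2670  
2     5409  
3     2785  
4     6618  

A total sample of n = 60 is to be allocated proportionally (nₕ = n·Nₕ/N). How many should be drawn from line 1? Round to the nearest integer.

N = 2670 + 5409 + 2785 + 6618 = 17482.
n_1 = 60·2670/17482 = 9.164... → 9.

9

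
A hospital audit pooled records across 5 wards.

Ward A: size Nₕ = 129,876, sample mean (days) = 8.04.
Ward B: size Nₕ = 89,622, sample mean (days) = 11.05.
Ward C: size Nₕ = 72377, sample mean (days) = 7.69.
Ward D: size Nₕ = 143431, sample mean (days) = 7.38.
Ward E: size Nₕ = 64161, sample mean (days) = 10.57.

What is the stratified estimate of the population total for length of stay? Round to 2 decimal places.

Population total = Σ Nₕ·x̄ₕ (each stratum's size times its mean).
129876·8.04 + 89622·11.05 + 72377·7.69 + 143431·7.38 + 64161·10.57 = 1044203.04 + 990323.1 + 556579.13 + 1058520.78 + 678181.77 = 4327807.82.

4327807.82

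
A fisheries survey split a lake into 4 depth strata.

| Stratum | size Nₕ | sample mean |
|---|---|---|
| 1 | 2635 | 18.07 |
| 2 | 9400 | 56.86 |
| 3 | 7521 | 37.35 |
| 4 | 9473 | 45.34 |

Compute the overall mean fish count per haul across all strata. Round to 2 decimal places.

x̄_st = (Σ Nₕx̄ₕ) / (Σ Nₕ) = (2635·18.07 + 9400·56.86 + 7521·37.35 + 9473·45.34) / 29029
= 1292513.62 / 29029 = 44.5249... → 44.52.

44.52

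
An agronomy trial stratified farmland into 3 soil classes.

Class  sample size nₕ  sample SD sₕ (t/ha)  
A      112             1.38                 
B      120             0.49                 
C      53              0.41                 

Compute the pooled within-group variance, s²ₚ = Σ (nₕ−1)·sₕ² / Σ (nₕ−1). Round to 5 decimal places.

Degrees of freedom: 111 + 119 + 52 = 282.
Σ(nₕ−1)sₕ² = 111·1.9044 + 119·0.2401 + 52·0.1681 = 248.7015.
s²ₚ = 248.7015 / 282 = 0.8819202... → 0.88192.

0.88192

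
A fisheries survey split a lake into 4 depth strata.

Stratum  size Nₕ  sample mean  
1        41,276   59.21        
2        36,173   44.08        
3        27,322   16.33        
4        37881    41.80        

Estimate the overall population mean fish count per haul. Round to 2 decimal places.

x̄_st = (Σ Nₕx̄ₕ) / (Σ Nₕ) = (41276·59.21 + 36173·44.08 + 27322·16.33 + 37881·41.80) / 142652
= 6068051.86 / 142652 = 42.5374... → 42.54.

42.54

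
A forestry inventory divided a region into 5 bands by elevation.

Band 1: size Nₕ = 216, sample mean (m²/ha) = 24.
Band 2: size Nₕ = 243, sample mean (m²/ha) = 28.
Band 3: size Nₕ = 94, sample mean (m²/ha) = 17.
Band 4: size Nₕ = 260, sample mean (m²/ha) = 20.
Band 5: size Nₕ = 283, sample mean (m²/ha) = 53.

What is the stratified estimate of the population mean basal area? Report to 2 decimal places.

N = 216 + 243 + 94 + 260 + 283 = 1096.
Weight each subgroup mean by Nₕ/N and sum.
Σ Nₕx̄ₕ = 216·24 + 243·28 + 94·17 + 260·20 + 283·53 = 5184 + 6804 + 1598 + 5200 + 14999 = 33785.
Divide by N: 33785 / 1096 = 30.8257... → 30.83.

30.83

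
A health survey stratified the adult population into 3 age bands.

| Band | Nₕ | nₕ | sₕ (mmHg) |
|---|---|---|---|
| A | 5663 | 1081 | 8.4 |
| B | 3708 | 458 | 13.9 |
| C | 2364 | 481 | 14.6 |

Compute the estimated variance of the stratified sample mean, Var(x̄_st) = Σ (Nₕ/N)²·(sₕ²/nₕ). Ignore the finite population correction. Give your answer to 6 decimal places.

0.075304

N = 11735; Wₕ = Nₕ/N.
band A: (5663/11735)²·8.4²/1081 = 0.015200568
band B: (3708/11735)²·13.9²/458 = 0.042118935
band C: (2364/11735)²·14.6²/481 = 0.017984128
Sum = 0.075303632 → 0.075304.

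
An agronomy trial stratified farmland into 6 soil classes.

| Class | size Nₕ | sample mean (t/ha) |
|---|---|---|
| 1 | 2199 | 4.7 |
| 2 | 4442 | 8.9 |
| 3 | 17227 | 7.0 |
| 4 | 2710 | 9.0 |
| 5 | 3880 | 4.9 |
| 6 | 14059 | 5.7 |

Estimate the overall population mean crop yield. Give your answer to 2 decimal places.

6.60

N = 44517; weights Wₕ = Nₕ/N = (0.0494, 0.0998, 0.3870, 0.0609, 0.0872, 0.3158).
x̄_st = Σ Wₕ·x̄ₕ = 0.0494·4.7 + 0.0998·8.9 + 0.3870·7.0 + 0.0609·9.0 + 0.0872·4.9 + 0.3158·5.7 ≈ 6.6041...
→ 6.60.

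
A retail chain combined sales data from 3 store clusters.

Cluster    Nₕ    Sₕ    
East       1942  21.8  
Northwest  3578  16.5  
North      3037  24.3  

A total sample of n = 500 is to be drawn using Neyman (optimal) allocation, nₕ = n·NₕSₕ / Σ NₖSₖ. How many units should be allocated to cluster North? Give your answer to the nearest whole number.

211

East: NₕSₕ = 1942·21.8 = 42335.6
Northwest: NₕSₕ = 3578·16.5 = 59037
North: NₕSₕ = 3037·24.3 = 73799.1
Σ NₕSₕ = 175171.7.
n_North = 500·73799.1/175171.7 = 210.648... → 211.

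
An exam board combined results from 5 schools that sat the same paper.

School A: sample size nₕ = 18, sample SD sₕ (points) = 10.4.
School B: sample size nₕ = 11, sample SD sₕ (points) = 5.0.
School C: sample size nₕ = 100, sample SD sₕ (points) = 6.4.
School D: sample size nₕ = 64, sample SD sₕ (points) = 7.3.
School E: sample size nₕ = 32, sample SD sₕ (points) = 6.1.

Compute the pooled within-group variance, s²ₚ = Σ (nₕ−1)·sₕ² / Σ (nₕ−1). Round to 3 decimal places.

A: (18−1)·10.4² = 17·108.16 = 1838.72
B: (11−1)·5.0² = 10·25 = 250
C: (100−1)·6.4² = 99·40.96 = 4055.04
D: (64−1)·7.3² = 63·53.29 = 3357.27
E: (32−1)·6.1² = 31·37.21 = 1153.51
Numerator = 10654.54; denominator = Σ(nₕ−1) = 220.
s²ₚ = 10654.54/220 = 48.42973... → 48.430.

48.430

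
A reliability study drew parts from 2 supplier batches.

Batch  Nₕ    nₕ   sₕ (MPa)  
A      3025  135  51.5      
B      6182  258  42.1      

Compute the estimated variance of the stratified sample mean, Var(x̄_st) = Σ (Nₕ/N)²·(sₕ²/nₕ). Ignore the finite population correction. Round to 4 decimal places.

5.2180

N = 9207; Wₕ = Nₕ/N.
batch A: (3025/9207)²·51.5²/135 = 2.1207778
batch B: (6182/9207)²·42.1²/258 = 3.0971783
Sum = 5.2179560 → 5.2180.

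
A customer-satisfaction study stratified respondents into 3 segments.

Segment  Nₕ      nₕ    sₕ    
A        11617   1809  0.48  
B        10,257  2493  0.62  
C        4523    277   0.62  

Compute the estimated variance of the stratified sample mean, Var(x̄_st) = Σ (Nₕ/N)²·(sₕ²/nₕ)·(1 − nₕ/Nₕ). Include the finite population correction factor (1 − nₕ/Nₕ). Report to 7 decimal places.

0.0000767

N = 26397. Term for each stratum: Wₕ²sₕ²/nₕ·(1−nₕ/Nₕ).
Var(x̄_st) = 0.0000208262 + 0.0000176221 + 0.0000382473 = 0.0000766956 → 0.0000767.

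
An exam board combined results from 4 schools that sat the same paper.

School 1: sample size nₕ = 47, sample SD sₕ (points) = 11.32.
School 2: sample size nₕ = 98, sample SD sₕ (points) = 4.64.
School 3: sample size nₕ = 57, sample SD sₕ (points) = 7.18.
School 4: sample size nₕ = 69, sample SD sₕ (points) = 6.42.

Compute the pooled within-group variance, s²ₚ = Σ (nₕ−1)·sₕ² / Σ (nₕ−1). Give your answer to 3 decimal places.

1: (47−1)·11.32² = 46·128.1424 = 5894.5504
2: (98−1)·4.64² = 97·21.5296 = 2088.3712
3: (57−1)·7.18² = 56·51.5524 = 2886.9344
4: (69−1)·6.42² = 68·41.2164 = 2802.7152
Numerator = 13672.5712; denominator = Σ(nₕ−1) = 267.
s²ₚ = 13672.5712/267 = 51.20813... → 51.208.

51.208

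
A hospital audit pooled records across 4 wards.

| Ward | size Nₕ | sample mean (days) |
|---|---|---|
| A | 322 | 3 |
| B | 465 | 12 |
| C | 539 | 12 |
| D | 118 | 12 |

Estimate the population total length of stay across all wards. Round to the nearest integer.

14430

Population total = Σ Nₕ·x̄ₕ (each stratum's size times its mean).
322·3 + 465·12 + 539·12 + 118·12 = 966 + 5580 + 6468 + 1416 = 14430.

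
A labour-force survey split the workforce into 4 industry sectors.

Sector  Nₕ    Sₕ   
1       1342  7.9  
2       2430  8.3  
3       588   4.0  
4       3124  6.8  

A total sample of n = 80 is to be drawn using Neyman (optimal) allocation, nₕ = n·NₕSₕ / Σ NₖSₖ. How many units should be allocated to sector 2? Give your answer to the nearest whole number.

Σ NₕSₕ = 1342·7.9 + 2430·8.3 + 588·4.0 + 3124·6.8 = 54366.
Share for 2: 20169/54366 = 0.37099.
n_2 = 80 × 0.37099 = 29.679... → 30.

30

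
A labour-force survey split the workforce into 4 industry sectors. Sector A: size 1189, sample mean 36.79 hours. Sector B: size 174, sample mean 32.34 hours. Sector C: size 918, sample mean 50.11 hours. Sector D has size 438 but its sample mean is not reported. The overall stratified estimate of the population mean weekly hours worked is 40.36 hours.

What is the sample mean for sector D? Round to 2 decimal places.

32.80

N = 1189 + 174 + 918 + 438 = 2719.
Overall total = μ·N = 40.36·2719 = 109738.84.
Subtract the known strata: 1189·36.79 + 174·32.34 + 918·50.11 = 95371.45.
Remaining total for sector D: 109738.84 − 95371.45 = 14367.39.
Divide by its size: 14367.39 / 438 = 32.8023... → 32.80.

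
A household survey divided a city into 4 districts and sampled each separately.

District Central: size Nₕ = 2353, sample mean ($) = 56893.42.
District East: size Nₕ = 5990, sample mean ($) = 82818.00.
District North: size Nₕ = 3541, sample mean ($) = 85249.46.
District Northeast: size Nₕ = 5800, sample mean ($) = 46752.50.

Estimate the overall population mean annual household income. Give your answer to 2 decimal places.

x̄_st = (Σ Nₕx̄ₕ) / (Σ Nₕ) = (2353·56893.42 + 5990·82818.00 + 3541·85249.46 + 5800·46752.50) / 17684
= 1202982875.12 / 17684 = 68026.6272... → 68026.63.

68026.63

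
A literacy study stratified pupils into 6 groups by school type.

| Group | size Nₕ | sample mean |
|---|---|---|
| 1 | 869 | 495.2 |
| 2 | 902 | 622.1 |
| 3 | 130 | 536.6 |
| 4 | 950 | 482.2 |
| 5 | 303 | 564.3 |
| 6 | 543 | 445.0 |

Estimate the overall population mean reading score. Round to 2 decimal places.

522.57

x̄_st = (Σ Nₕx̄ₕ) / (Σ Nₕ) = (869·495.2 + 902·622.1 + 130·536.6 + 950·482.2 + 303·564.3 + 543·445.0) / 3697
= 1931928.9 / 3697 = 522.5666... → 522.57.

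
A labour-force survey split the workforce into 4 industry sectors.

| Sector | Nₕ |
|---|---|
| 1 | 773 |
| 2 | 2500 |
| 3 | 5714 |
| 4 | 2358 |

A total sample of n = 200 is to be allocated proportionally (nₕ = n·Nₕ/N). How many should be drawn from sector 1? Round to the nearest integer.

14

N = 773 + 2500 + 5714 + 2358 = 11345.
n_1 = 200·773/11345 = 13.627... → 14.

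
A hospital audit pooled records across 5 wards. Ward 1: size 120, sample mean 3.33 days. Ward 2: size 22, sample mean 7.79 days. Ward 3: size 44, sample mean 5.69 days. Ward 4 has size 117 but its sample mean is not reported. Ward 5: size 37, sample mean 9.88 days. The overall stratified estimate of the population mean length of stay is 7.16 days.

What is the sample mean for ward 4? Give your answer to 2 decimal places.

N = 120 + 22 + 44 + 117 + 37 = 340.
Overall total = μ·N = 7.16·340 = 2434.4.
Subtract the known strata: 120·3.33 + 22·7.79 + 44·5.69 + 37·9.88 = 1186.9.
Remaining total for ward 4: 2434.4 − 1186.9 = 1247.5.
Divide by its size: 1247.5 / 117 = 10.6624... → 10.66.

10.66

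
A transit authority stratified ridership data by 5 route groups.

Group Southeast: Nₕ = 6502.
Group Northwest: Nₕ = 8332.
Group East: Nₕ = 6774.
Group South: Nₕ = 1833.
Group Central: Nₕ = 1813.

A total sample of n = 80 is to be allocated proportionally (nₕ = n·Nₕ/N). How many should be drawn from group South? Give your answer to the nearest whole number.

N = 6502 + 8332 + 6774 + 1833 + 1813 = 25254.
n_South = 80·1833/25254 = 5.807... → 6.

6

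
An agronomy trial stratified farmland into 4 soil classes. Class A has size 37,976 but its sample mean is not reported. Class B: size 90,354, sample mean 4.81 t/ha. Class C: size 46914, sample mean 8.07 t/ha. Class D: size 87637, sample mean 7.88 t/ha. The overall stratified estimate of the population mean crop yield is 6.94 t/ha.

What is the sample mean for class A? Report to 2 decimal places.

Σ Nₕx̄ₕ = N·μ, so 37976·x̄_A = 262881·6.94 − (90354·4.81 + 46914·8.07 + 87637·7.88).
= 1824394.14 − 1503778.28 = 320615.86.
x̄_A = 320615.86 / 37976 = 8.4426... → 8.44.

8.44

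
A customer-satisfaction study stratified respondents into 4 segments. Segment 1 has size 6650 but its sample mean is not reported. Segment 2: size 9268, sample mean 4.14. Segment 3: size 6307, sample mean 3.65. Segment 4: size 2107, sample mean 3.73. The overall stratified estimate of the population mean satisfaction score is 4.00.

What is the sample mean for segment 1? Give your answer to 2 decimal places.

Σ Nₕx̄ₕ = N·μ, so 6650·x̄_1 = 24332·4.00 − (9268·4.14 + 6307·3.65 + 2107·3.73).
= 97328 − 69249.18 = 28078.82.
x̄_1 = 28078.82 / 6650 = 4.2224... → 4.22.

4.22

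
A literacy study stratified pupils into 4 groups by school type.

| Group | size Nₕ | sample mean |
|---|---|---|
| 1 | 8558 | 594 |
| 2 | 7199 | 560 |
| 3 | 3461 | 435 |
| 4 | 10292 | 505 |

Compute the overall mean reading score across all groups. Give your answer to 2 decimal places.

536.02

N = 29510; weights Wₕ = Nₕ/N = (0.2900, 0.2440, 0.1173, 0.3488).
x̄_st = Σ Wₕ·x̄ₕ = 0.2900·594 + 0.2440·560 + 0.1173·435 + 0.3488·505 ≈ 536.0179...
→ 536.02.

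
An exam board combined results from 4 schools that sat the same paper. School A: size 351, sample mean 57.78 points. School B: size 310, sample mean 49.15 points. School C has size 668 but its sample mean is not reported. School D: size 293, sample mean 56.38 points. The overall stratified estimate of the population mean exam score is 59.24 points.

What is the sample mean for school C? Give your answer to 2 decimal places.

65.94

Σ Nₕx̄ₕ = N·μ, so 668·x̄_C = 1622·59.24 − (351·57.78 + 310·49.15 + 293·56.38).
= 96087.28 − 52036.62 = 44050.66.
x̄_C = 44050.66 / 668 = 65.9441... → 65.94.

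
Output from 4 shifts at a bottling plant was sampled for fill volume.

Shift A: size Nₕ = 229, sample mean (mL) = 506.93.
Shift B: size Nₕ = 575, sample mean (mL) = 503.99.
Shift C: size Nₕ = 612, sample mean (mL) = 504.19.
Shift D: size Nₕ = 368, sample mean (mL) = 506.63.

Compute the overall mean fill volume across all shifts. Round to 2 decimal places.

504.98

x̄_st = (Σ Nₕx̄ₕ) / (Σ Nₕ) = (229·506.93 + 575·503.99 + 612·504.19 + 368·506.63) / 1784
= 900885.34 / 1784 = 504.9806... → 504.98.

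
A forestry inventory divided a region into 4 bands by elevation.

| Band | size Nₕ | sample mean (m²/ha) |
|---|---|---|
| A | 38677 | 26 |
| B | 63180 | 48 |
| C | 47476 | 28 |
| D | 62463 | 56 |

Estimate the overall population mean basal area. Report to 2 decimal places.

x̄_st = (Σ Nₕx̄ₕ) / (Σ Nₕ) = (38677·26 + 63180·48 + 47476·28 + 62463·56) / 211796
= 8865498 / 211796 = 41.8587... → 41.86.

41.86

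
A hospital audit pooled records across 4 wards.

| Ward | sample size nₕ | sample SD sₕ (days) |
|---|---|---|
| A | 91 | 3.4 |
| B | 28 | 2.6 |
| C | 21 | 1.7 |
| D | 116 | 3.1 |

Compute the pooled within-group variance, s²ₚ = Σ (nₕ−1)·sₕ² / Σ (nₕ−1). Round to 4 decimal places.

A: (91−1)·3.4² = 90·11.56 = 1040.4
B: (28−1)·2.6² = 27·6.76 = 182.52
C: (21−1)·1.7² = 20·2.89 = 57.8
D: (116−1)·3.1² = 115·9.61 = 1105.15
Numerator = 2385.87; denominator = Σ(nₕ−1) = 252.
s²ₚ = 2385.87/252 = 9.467738... → 9.4677.

9.4677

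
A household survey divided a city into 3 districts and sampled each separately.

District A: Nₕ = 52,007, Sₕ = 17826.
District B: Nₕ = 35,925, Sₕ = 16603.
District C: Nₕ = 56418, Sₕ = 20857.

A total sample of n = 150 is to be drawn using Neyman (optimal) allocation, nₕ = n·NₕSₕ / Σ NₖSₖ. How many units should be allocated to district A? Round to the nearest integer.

51

Σ NₕSₕ = 52007·17826 + 35925·16603 + 56418·20857 = 2700249783.
Share for A: 927076782/2700249783 = 0.34333.
n_A = 150 × 0.34333 = 51.500... → 51.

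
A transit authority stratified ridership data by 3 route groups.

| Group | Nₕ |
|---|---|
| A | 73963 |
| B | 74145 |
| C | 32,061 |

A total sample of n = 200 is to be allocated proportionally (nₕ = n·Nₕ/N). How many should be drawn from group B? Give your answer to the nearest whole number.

82

Share of group B = 74145/180169 = 0.41153.
Allocate 200 × 0.41153 = 82.306... → 82.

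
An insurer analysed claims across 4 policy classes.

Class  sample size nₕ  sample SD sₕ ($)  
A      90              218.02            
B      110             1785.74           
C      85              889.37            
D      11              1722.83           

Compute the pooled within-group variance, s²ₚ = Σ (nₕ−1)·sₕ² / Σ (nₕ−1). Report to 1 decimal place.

1534043.2

A: (90−1)·218.02² = 89·47532.7204 = 4230412.1156
B: (110−1)·1785.74² = 109·3188867.3476 = 347586540.8884
C: (85−1)·889.37² = 84·790978.9969 = 66442235.7396
D: (11−1)·1722.83² = 10·2968143.2089 = 29681432.089
Numerator = 447940620.8326; denominator = Σ(nₕ−1) = 292.
s²ₚ = 447940620.8326/292 = 1534043.222... → 1534043.2.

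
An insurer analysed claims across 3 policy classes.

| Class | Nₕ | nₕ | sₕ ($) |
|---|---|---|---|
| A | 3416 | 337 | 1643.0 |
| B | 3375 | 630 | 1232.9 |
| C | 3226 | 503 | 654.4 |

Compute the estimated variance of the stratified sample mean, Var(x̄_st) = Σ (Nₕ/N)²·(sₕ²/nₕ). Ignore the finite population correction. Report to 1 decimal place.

N = 10017. Term for each stratum: Wₕ²sₕ²/nₕ.
Var(x̄_st) = 931.5488 + 273.8971 + 88.3023 = 1293.7481 → 1293.7.

1293.7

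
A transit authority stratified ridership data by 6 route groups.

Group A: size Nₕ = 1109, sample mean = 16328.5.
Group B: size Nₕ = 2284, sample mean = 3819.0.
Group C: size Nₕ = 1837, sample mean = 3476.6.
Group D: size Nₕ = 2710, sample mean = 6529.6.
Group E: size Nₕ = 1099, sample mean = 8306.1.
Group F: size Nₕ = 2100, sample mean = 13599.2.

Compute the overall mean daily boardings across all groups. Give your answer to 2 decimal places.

N = 1109 + 2284 + 1837 + 2710 + 1099 + 2100 = 11139.
Weight each subgroup mean by Nₕ/N and sum.
Σ Nₕx̄ₕ = 1109·16328.5 + 2284·3819.0 + 1837·3476.6 + 2710·6529.6 + 1099·8306.1 + 2100·13599.2 = 18108306.5 + 8722596 + 6386514.2 + 17695216 + 9128403.9 + 28558320 = 88599356.6.
Divide by N: 88599356.6 / 11139 = 7953.9776... → 7953.98.

7953.98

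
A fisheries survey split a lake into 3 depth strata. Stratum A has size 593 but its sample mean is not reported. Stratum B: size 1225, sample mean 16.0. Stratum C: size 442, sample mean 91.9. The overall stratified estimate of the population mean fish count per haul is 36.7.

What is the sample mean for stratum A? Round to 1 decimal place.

N = 593 + 1225 + 442 = 2260.
Overall total = μ·N = 36.7·2260 = 82942.
Subtract the known strata: 1225·16.0 + 442·91.9 = 60219.8.
Remaining total for stratum A: 82942 − 60219.8 = 22722.2.
Divide by its size: 22722.2 / 593 = 38.317... → 38.3.

38.3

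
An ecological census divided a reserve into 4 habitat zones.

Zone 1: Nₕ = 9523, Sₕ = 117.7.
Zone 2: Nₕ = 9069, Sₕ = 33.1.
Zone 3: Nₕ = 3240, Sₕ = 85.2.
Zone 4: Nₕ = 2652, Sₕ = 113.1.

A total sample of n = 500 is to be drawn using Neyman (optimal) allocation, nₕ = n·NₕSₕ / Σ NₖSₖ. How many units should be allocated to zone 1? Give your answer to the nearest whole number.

Σ NₕSₕ = 9523·117.7 + 9069·33.1 + 3240·85.2 + 2652·113.1 = 1997030.2.
Share for 1: 1120857.1/1997030.2 = 0.56126.
n_1 = 500 × 0.56126 = 280.631... → 281.

281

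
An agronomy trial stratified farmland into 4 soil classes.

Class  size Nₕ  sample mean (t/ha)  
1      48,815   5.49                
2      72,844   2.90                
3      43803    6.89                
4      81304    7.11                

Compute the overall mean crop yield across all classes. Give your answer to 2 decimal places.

5.51

N = 246766; weights Wₕ = Nₕ/N = (0.1978, 0.2952, 0.1775, 0.3295).
x̄_st = Σ Wₕ·x̄ₕ = 0.1978·5.49 + 0.2952·2.90 + 0.1775·6.89 + 0.3295·7.11 ≈ 5.5077...
→ 5.51.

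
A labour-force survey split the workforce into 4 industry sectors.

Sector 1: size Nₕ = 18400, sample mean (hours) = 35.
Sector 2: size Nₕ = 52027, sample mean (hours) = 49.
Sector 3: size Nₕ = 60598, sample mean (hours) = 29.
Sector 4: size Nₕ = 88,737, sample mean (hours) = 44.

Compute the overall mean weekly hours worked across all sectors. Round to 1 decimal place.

N = 219762; weights Wₕ = Nₕ/N = (0.0837, 0.2367, 0.2757, 0.4038).
x̄_st = Σ Wₕ·x̄ₕ = 0.0837·35 + 0.2367·49 + 0.2757·29 + 0.4038·44 ≈ 40.294...
→ 40.3.

40.3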